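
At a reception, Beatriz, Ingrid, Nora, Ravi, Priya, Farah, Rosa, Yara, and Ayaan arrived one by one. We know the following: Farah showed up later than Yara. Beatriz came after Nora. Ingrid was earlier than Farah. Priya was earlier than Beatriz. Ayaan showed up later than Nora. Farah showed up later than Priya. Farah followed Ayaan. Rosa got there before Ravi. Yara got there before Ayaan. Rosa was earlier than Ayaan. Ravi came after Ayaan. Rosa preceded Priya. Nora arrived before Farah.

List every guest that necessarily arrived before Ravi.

Ayaan, Nora, Rosa, Yara

Directly stated before Ravi: Ayaan and Rosa.
Nora reaches Ravi via Nora → Ayaan → Ravi.
Yara reaches Ravi via Yara → Ayaan → Ravi.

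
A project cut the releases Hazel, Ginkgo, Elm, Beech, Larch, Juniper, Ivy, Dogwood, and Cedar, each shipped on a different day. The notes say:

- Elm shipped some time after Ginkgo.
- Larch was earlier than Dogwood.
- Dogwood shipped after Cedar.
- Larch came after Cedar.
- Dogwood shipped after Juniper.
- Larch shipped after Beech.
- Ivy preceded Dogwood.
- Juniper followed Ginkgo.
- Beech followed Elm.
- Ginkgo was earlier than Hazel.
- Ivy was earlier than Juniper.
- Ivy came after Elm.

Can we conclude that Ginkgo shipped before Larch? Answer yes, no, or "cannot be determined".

yes

Chain the constraints: Ginkgo → Elm → Beech → Larch. Each link is directly stated, so Ginkgo comes before Larch.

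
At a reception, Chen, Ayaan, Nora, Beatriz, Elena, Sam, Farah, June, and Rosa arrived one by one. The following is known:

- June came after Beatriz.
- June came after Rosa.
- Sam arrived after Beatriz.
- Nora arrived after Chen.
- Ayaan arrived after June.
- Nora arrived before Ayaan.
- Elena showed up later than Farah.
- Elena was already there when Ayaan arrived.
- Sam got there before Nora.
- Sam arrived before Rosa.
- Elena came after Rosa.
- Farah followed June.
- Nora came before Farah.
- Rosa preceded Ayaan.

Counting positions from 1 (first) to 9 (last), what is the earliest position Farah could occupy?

Beatriz, Chen, June, Nora, Rosa, and Sam must all come before Farah — 6 forced predecessors.
Nothing else is forced ahead of Farah, so their earliest slot is position 6 + 1 = 7.

7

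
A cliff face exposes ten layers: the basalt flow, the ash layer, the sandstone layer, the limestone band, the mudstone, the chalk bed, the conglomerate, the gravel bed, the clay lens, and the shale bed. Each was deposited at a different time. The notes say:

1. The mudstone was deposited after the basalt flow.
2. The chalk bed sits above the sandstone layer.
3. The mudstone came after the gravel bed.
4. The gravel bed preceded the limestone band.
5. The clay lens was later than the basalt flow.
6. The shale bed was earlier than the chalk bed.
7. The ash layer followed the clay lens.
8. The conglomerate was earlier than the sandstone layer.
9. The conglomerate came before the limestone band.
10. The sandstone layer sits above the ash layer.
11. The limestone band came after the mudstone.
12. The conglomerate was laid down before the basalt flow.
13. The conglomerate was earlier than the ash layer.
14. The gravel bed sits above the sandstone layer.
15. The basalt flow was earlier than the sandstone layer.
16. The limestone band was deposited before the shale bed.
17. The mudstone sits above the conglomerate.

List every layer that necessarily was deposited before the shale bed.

Directly stated before the shale bed: the limestone band.
The ash layer reaches the shale bed via the ash layer → the sandstone layer → the gravel bed → the limestone band → the shale bed.
The basalt flow reaches the shale bed via the basalt flow → the mudstone → the limestone band → the shale bed.
The clay lens reaches the shale bed via the clay lens → the ash layer → the sandstone layer → the gravel bed → the limestone band → the shale bed.
Likewise the conglomerate, the gravel bed, the mudstone, and the sandstone layer each reach the shale bed by chaining the stated constraints.
No chain forces the chalk bed ahead of the shale bed.

the ash layer, the basalt flow, the clay lens, the conglomerate, the gravel bed, the limestone band, the mudstone, the sandstone layer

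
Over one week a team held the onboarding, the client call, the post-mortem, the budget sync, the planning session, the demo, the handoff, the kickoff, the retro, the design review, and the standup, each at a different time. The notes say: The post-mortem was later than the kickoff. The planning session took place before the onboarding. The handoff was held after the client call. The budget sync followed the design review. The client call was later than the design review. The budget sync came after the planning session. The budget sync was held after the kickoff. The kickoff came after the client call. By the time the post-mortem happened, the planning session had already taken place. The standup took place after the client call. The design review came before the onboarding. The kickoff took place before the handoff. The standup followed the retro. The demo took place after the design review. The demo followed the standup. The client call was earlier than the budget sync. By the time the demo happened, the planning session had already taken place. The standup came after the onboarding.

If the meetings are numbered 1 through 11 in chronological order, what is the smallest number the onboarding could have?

The design review and the planning session must both come before the onboarding — 2 forced predecessors.
Nothing else is forced ahead of the onboarding, so its earliest slot is position 2 + 1 = 3.

3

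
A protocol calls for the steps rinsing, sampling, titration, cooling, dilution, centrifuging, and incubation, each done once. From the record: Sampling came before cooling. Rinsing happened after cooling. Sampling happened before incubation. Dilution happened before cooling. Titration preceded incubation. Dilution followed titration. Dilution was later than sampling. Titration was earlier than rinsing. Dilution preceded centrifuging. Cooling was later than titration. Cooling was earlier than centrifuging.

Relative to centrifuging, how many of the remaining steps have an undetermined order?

2

Forced before centrifuging: cooling, dilution, sampling, and titration.
That leaves incubation and rinsing with no forced order relative to centrifuging — 2.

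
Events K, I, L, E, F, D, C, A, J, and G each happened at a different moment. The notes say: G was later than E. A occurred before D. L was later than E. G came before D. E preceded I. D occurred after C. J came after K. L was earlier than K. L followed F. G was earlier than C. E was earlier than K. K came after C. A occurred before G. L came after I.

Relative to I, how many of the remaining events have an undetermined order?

5

Forced before I: E; forced after I: J, K, and L.
That leaves A, C, D, F, and G with no forced order relative to I — 5.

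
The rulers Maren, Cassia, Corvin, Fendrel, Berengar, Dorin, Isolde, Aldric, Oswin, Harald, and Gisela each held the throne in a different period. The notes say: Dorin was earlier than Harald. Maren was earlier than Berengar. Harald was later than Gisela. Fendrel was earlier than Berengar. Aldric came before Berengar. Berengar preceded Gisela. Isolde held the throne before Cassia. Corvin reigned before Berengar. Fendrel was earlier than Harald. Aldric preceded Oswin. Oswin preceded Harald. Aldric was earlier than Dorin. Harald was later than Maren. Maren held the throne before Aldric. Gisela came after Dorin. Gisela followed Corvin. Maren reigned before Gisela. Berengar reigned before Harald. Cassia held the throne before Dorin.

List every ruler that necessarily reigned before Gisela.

Directly stated before Gisela: Berengar, Corvin, Dorin, and Maren.
Aldric reaches Gisela via Aldric → Berengar → Gisela.
Cassia reaches Gisela via Cassia → Dorin → Gisela.
Fendrel reaches Gisela via Fendrel → Berengar → Gisela.
Likewise Isolde reaches Gisela by chaining the stated constraints.
No chain forces Oswin (or any of the others) ahead of Gisela.

Aldric, Berengar, Cassia, Corvin, Dorin, Fendrel, Isolde, Maren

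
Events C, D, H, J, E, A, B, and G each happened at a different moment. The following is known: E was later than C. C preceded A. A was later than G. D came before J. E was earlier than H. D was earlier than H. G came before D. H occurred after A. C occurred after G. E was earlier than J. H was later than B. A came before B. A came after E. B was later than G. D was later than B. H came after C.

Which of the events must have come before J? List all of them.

Directly stated before J: D and E.
A reaches J via A → B → D → J.
B reaches J via B → D → J.
C reaches J via C → E → J.
Likewise G reaches J by chaining the stated constraints.

A, B, C, D, E, G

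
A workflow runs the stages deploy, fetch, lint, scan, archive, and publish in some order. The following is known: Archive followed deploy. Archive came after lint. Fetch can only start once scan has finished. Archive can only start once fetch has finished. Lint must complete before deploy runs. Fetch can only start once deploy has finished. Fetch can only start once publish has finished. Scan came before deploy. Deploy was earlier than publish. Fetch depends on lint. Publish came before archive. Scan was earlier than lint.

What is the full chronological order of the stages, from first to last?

The constraints fix every adjacent pair, so only one ordering works:
scan → lint → deploy → publish → fetch → archive.

scan, lint, deploy, publish, fetch, archive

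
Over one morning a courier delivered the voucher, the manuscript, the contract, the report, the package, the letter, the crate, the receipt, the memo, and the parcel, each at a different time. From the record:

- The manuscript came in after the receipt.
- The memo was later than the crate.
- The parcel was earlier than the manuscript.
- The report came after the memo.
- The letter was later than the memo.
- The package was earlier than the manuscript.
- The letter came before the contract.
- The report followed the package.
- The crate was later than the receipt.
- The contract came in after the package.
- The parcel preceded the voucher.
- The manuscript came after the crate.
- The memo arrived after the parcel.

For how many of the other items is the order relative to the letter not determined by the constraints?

Forced before the letter: the crate, the memo, the parcel, and the receipt; forced after the letter: the contract.
That leaves the manuscript, the package, the report, and the voucher with no forced order relative to the letter — 4.

4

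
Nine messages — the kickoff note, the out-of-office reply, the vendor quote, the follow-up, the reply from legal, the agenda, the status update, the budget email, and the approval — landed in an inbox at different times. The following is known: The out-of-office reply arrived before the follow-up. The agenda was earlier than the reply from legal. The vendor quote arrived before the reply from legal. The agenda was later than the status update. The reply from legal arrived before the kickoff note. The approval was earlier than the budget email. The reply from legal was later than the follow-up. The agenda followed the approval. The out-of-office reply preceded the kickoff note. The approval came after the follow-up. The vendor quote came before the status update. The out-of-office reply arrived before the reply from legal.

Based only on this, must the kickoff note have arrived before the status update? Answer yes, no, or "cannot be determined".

Tracing the constraints gives the status update → the agenda → the reply from legal → the kickoff note, so the status update must come before the kickoff note.
That means the kickoff note cannot be before the status update.

no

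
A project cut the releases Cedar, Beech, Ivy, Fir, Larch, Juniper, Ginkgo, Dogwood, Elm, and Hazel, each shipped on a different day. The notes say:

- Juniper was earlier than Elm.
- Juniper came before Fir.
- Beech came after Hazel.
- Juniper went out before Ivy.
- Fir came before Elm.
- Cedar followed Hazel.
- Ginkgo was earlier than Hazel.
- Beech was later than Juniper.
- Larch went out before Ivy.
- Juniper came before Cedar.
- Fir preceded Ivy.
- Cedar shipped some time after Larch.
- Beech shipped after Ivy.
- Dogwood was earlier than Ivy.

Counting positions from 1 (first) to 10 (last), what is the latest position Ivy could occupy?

Ivy must come before Beech — 1 release forced after it.
Everything else can be placed before Ivy in some valid order, so Ivy can sit as late as position 10 − 1 = 9.

9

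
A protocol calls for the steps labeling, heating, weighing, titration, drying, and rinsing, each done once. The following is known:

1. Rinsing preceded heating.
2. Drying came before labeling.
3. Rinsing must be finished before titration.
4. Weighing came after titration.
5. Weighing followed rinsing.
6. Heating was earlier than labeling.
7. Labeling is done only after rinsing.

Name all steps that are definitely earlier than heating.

Directly stated before heating: rinsing.

rinsing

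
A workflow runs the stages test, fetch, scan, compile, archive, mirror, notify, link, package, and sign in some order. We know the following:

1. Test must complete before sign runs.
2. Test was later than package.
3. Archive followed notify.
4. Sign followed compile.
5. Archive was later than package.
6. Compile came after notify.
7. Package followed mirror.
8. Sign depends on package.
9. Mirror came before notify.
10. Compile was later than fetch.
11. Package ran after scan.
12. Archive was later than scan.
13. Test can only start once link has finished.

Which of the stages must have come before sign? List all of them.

compile, fetch, link, mirror, notify, package, scan, test

Directly stated before sign: compile, package, and test.
Fetch reaches sign via fetch → compile → sign.
Link reaches sign via link → test → sign.
Mirror reaches sign via mirror → package → sign.
Likewise notify and scan each reach sign by chaining the stated constraints.
No chain forces archive ahead of sign.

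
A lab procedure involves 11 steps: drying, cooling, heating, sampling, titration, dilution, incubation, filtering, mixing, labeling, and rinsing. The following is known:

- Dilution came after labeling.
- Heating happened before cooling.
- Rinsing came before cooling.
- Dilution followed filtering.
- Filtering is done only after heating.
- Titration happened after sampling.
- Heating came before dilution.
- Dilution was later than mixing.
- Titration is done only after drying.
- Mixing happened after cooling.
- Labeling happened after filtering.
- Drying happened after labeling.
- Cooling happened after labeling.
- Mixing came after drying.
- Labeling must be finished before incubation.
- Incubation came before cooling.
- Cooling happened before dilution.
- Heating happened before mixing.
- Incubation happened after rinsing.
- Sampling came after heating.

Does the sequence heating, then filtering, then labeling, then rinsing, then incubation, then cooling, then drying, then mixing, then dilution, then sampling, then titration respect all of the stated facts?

yes

Check each stated constraint against the proposed order — e.g. heating is ahead of dilution; heating is ahead of sampling. Every pair is in the required order; nothing is violated.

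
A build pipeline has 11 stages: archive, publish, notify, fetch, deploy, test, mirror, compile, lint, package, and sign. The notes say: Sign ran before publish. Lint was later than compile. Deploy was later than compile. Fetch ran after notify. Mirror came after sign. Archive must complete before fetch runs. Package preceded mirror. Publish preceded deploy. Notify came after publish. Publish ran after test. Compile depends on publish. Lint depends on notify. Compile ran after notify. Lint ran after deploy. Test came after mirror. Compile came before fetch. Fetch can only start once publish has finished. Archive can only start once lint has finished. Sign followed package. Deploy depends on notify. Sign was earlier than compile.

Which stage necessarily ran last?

fetch

Every other stage has a chain of constraints placing it before fetch, so fetch is last.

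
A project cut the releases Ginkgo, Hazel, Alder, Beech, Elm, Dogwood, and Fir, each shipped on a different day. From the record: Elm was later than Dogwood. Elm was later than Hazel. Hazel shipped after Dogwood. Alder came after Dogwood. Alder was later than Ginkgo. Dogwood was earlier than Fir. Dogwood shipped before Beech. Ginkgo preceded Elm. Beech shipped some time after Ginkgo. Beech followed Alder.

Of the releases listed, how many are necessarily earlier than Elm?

3

Directly stated before Elm: Dogwood, Ginkgo, and Hazel.
No chain forces Alder (or any of the others) ahead of Elm.
That's Dogwood, Ginkgo, and Hazel — 3 in all.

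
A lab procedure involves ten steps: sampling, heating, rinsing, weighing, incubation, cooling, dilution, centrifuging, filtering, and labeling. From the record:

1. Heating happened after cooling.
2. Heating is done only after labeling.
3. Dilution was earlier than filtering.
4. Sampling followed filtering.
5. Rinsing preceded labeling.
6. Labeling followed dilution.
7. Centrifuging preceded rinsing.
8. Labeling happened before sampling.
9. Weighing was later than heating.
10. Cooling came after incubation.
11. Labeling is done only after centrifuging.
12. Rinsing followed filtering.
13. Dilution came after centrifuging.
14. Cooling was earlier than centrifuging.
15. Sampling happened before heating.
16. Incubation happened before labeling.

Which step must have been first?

Incubation has a chain of constraints placing it before every other step, so incubation must be first.

incubation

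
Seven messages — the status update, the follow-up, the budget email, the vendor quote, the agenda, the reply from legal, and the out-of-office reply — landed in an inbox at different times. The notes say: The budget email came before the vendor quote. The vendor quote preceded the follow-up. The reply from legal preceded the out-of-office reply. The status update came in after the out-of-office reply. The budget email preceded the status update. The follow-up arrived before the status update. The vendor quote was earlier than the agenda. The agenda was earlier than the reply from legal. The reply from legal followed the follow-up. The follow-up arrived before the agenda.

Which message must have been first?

the budget email

The budget email has a chain of constraints placing it before every other message, so the budget email must be first.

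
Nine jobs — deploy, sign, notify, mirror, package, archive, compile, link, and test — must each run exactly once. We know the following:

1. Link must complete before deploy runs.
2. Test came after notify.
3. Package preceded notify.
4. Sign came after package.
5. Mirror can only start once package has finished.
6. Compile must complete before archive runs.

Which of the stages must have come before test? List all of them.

Directly stated before test: notify.
Package reaches test via package → notify → test.

notify, package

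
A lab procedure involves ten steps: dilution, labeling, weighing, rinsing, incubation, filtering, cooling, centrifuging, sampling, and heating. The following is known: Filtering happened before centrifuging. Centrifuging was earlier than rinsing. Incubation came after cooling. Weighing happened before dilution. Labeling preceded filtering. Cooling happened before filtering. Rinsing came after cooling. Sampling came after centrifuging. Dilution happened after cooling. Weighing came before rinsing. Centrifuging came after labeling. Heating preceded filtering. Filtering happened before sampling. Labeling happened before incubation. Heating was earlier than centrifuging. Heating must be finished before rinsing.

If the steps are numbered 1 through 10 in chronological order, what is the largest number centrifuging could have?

Centrifuging must come before rinsing and sampling — 2 steps forced after it.
Everything else can be placed before centrifuging in some valid order, so centrifuging can sit as late as position 10 − 2 = 8.

8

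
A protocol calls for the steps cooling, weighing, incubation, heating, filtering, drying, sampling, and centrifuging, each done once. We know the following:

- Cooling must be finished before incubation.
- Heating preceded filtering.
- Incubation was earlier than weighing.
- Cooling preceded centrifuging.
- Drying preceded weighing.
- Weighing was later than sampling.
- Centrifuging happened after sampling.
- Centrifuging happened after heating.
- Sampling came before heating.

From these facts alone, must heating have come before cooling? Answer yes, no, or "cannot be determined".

No chain of stated constraints runs from heating to cooling, and none runs from cooling to heating either.
So the relative order of heating and cooling is not fixed by the given facts.

cannot be determined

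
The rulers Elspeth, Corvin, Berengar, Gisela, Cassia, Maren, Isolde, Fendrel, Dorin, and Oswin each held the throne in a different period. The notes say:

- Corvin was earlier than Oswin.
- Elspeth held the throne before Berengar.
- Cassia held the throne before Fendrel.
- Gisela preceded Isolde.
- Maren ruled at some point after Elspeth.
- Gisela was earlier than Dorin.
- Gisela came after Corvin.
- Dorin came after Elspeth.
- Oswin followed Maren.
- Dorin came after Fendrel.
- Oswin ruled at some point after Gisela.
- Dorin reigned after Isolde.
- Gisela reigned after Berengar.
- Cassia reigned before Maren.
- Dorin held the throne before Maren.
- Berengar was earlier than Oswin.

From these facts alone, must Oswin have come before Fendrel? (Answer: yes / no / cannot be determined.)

no

Tracing the constraints gives Fendrel → Dorin → Maren → Oswin, so Fendrel must come before Oswin.
That means Oswin cannot be before Fendrel.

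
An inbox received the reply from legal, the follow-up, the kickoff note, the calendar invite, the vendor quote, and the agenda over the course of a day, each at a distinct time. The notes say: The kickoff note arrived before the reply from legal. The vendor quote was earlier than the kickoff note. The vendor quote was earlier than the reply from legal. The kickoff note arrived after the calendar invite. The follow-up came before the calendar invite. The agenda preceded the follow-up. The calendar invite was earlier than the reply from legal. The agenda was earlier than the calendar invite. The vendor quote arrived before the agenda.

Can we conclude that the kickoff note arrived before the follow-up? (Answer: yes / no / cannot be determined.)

Tracing the constraints gives the follow-up → the calendar invite → the kickoff note, so the follow-up must come before the kickoff note.
That means the kickoff note cannot be before the follow-up.

no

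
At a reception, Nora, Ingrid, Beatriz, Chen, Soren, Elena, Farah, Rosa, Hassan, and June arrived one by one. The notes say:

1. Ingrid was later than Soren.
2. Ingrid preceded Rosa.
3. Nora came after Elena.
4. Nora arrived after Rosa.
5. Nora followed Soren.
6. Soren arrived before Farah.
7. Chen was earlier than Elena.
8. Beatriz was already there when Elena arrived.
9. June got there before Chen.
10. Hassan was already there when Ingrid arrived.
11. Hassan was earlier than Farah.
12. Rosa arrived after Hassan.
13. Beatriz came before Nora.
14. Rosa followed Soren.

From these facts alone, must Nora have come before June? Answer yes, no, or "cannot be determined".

no

Tracing the constraints gives June → Chen → Elena → Nora, so June must come before Nora.
That means Nora cannot be before June.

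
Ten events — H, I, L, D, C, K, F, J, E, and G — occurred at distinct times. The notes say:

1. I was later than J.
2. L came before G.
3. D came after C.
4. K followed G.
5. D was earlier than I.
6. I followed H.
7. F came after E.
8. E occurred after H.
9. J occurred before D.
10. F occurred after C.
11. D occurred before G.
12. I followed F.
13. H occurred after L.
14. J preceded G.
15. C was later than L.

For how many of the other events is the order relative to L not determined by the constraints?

Forced after L: C, D, E, F, G, H, I, and K.
That leaves J with no forced order relative to L — 1.

1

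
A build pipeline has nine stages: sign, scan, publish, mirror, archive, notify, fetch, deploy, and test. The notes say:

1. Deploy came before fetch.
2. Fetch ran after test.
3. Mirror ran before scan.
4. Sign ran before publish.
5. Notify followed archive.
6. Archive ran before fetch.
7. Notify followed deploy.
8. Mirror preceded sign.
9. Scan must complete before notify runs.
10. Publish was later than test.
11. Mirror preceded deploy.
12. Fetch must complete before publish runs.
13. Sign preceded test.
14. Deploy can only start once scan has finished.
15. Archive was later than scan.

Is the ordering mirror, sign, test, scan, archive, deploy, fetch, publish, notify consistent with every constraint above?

Check each stated constraint against the proposed order — e.g. test is ahead of publish; sign is ahead of publish. Every pair is in the required order; nothing is violated.

yes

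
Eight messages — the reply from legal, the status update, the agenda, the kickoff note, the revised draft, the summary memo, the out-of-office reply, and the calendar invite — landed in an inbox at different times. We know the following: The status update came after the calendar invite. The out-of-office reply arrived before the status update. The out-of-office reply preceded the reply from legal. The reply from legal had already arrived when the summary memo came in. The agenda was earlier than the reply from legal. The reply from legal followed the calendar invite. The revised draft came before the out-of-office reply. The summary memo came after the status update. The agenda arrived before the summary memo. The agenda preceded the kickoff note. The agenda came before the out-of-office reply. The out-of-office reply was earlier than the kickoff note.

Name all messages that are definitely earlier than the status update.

Directly stated before the status update: the calendar invite and the out-of-office reply.
The agenda reaches the status update via the agenda → the out-of-office reply → the status update.
The revised draft reaches the status update via the revised draft → the out-of-office reply → the status update.
No chain forces the kickoff note (or any of the others) ahead of the status update.

the agenda, the calendar invite, the out-of-office reply, the revised draft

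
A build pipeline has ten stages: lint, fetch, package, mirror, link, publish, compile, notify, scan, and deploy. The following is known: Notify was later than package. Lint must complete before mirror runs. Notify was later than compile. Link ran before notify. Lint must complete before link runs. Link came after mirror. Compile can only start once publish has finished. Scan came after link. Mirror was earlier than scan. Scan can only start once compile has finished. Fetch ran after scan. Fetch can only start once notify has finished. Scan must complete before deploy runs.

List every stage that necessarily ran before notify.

Directly stated before notify: compile, link, and package.
Lint reaches notify via lint → link → notify.
Mirror reaches notify via mirror → link → notify.
Publish reaches notify via publish → compile → notify.

compile, link, lint, mirror, package, publish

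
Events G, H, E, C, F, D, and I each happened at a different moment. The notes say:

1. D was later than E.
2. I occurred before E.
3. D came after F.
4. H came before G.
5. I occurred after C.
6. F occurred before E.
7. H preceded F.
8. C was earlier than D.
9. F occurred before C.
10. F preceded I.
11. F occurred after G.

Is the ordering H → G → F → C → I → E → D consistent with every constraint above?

yes

Check each stated constraint against the proposed order — e.g. F is ahead of E; F is ahead of D. Every pair is in the required order; nothing is violated.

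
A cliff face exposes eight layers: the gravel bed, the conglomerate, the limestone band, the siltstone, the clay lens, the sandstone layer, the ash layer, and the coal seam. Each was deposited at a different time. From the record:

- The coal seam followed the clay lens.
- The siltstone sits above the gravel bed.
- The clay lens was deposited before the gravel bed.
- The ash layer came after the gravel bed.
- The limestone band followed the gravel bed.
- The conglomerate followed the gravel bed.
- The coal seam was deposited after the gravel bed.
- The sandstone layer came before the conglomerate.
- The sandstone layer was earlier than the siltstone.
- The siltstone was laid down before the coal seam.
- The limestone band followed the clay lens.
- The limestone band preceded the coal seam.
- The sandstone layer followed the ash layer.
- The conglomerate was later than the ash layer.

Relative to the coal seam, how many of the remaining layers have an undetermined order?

Forced before the coal seam: the ash layer, the clay lens, the gravel bed, the limestone band, the sandstone layer, and the siltstone.
That leaves the conglomerate with no forced order relative to the coal seam — 1.

1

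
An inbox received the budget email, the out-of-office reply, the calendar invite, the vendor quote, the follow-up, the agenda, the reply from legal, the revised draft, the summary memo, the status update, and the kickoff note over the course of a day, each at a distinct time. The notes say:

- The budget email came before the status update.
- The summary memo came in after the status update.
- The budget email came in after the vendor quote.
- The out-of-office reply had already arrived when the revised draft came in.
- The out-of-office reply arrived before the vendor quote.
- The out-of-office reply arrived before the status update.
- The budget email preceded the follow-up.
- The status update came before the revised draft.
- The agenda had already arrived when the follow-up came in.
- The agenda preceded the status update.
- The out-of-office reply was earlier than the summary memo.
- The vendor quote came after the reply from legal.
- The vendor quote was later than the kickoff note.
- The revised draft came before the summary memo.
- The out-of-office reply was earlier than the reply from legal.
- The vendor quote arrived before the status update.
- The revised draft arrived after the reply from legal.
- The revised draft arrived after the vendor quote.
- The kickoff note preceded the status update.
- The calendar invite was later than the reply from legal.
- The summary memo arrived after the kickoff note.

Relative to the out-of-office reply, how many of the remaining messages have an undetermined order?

2

Forced after the out-of-office reply: the budget email, the calendar invite, the follow-up, the reply from legal, the revised draft, the status update, the summary memo, and the vendor quote.
That leaves the agenda and the kickoff note with no forced order relative to the out-of-office reply — 2.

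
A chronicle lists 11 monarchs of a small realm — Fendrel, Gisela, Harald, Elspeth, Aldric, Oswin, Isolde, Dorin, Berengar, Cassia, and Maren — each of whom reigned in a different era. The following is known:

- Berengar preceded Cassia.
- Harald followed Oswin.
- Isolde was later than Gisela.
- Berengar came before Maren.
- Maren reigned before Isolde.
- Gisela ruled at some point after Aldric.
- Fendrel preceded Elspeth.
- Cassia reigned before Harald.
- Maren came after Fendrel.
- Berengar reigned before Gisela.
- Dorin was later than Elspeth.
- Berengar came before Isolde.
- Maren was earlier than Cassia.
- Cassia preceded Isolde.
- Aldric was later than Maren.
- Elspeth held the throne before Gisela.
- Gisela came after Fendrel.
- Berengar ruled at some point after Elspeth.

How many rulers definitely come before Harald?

6

Directly stated before Harald: Cassia and Oswin.
Berengar reaches Harald via Berengar → Cassia → Harald.
Elspeth reaches Harald via Elspeth → Berengar → Cassia → Harald.
Fendrel reaches Harald via Fendrel → Maren → Cassia → Harald.
Likewise Maren reaches Harald by chaining the stated constraints.
No chain forces Dorin (or any of the others) ahead of Harald.
That's Berengar, Cassia, Elspeth, Fendrel, Maren, and Oswin — 6 in all.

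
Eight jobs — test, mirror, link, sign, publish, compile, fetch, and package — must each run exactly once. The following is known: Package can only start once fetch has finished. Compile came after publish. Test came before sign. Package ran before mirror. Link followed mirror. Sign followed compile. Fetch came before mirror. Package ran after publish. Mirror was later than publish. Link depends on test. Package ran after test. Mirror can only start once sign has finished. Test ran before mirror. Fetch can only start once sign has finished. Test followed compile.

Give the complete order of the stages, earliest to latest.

publish, compile, test, sign, fetch, package, mirror, link

The constraints fix every adjacent pair, so only one ordering works:
publish → compile → test → sign → fetch → package → mirror → link.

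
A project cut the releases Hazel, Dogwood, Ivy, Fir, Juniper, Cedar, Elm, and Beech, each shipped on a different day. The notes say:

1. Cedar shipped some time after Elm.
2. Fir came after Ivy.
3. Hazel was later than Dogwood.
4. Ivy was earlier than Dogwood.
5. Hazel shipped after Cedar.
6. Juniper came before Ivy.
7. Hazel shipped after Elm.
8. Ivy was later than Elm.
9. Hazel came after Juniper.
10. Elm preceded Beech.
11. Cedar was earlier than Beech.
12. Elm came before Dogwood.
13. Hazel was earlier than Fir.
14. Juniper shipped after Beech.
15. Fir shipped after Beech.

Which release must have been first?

Elm

Elm has a chain of constraints placing it before every other release, so Elm must be first.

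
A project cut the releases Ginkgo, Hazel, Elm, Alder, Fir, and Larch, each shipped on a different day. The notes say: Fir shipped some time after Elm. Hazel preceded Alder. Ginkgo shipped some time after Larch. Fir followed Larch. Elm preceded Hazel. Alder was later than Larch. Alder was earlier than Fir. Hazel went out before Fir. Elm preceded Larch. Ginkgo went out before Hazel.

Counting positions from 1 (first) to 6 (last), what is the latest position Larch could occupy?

Larch must come before Alder, Fir, Ginkgo, and Hazel — 4 releases forced after it.
Everything else can be placed before Larch in some valid order, so Larch can sit as late as position 6 − 4 = 2.

2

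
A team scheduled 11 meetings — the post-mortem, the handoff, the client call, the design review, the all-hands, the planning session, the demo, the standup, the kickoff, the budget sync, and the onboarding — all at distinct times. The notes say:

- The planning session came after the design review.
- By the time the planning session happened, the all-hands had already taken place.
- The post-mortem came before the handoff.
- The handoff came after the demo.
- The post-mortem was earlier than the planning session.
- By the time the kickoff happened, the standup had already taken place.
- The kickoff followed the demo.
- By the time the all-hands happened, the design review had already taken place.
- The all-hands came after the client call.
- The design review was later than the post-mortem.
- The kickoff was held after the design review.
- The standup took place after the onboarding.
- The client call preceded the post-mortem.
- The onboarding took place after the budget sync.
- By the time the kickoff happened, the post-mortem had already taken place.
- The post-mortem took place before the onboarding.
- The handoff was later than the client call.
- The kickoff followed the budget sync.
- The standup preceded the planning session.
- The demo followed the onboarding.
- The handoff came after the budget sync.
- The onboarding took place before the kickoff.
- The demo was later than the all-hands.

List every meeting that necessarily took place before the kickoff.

Directly stated before the kickoff: the budget sync, the demo, the design review, the onboarding, the post-mortem, and the standup.
The all-hands reaches the kickoff via the all-hands → the demo → the kickoff.
The client call reaches the kickoff via the client call → the post-mortem → the kickoff.

the all-hands, the budget sync, the client call, the demo, the design review, the onboarding, the post-mortem, the standup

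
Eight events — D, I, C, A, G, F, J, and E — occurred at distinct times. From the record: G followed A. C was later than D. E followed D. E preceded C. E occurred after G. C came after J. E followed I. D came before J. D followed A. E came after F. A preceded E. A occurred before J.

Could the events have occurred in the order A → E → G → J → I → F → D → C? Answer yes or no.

The constraints require F before E, but in the proposed sequence E appears ahead of F. That one violation is enough.

no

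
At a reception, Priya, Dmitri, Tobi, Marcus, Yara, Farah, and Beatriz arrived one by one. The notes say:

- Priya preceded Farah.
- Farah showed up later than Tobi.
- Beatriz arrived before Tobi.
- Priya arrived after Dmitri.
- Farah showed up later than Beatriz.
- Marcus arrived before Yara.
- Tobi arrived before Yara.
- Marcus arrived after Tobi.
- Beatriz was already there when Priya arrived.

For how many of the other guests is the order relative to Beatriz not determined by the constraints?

1

Forced after Beatriz: Farah, Marcus, Priya, Tobi, and Yara.
That leaves Dmitri with no forced order relative to Beatriz — 1.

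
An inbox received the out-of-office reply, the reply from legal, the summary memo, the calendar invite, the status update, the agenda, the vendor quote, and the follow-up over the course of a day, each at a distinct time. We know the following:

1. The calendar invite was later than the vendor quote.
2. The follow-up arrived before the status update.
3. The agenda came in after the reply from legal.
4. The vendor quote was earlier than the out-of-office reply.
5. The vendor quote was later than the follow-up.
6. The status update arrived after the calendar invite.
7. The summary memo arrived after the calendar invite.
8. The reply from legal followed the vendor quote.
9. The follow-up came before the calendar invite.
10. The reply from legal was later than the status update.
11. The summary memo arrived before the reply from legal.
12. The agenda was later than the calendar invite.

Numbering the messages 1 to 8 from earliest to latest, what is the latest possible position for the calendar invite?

4

The calendar invite must come before the agenda, the reply from legal, the status update, and the summary memo — 4 messages forced after it.
Everything else can be placed before the calendar invite in some valid order, so the calendar invite can sit as late as position 8 − 4 = 4.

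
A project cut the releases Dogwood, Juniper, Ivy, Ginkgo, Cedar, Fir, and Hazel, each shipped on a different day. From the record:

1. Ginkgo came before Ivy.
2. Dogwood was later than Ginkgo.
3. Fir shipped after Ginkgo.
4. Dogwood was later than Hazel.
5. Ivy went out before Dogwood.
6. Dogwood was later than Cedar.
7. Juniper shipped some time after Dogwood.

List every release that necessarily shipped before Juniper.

Directly stated before Juniper: Dogwood.
Cedar reaches Juniper via Cedar → Dogwood → Juniper.
Ginkgo reaches Juniper via Ginkgo → Dogwood → Juniper.
Hazel reaches Juniper via Hazel → Dogwood → Juniper.
Likewise Ivy reaches Juniper by chaining the stated constraints.

Cedar, Dogwood, Ginkgo, Hazel, Ivy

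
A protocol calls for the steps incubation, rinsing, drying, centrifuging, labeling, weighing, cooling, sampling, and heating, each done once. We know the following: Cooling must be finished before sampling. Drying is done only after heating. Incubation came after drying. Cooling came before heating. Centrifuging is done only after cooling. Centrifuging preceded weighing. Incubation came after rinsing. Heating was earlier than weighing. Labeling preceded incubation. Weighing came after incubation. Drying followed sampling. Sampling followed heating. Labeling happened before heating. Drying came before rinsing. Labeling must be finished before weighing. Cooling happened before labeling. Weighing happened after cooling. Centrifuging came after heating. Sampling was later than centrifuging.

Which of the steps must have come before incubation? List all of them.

Directly stated before incubation: drying, labeling, and rinsing.
Centrifuging reaches incubation via centrifuging → sampling → drying → incubation.
Cooling reaches incubation via cooling → labeling → incubation.
Heating reaches incubation via heating → drying → incubation.
Likewise sampling reaches incubation by chaining the stated constraints.
No chain forces weighing ahead of incubation.

centrifuging, cooling, drying, heating, labeling, rinsing, sampling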